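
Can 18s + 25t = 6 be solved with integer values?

Step 1: Compute gcd(18, 25).
gcd(18, 25) = 1

Step 2: Check divisibility.
Does 1 divide 6? 6 = 1 x 6, so yes.

By the theorem on linear Diophantine equations, 18s + 25t = 6 has integer solutions if and only if gcd(18, 25) divides 6. Since 1 | 6, solutions exist.

Yes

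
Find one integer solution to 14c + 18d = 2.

Step 1: Check solvability.
gcd(14, 18) = 2
Since 2 divides 2, solutions exist.

Step 2: Apply extended Euclidean algorithm to find gcd.
We find integers such that 14*x0 + 18*y0 = 2

Step 3: Scale the particular solution.
Multiply by 2/2 = 1:
c = 4, d = -3

Step 4: Verify.
14*(4) + 18*(-3) = 2 = 2 ✓

c = 4, d = -3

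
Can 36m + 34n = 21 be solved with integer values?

Step 1: Compute gcd(36, 34).
gcd(36, 34) = 2

Step 2: Check divisibility.
Does 2 divide 21? 21 = 2 x 10 + 1, so no.

By the theorem on linear Diophantine equations, 36m + 34n = 21 has integer solutions if and only if gcd(36, 34) divides 21. Since 2 does not divide 21, no solutions exist.

No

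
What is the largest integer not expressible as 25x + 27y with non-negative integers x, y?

For two coprime denominations a and b, the Frobenius number (largest value not representable as a non-negative combination) is ab - a - b.
Here gcd(25, 27) = 1, so they are coprime.
F(25, 27) = 25·27 - 25 - 27 = 675 - 52 = 623

623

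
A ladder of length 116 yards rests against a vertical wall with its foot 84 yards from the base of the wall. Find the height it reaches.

The ladder, wall, and ground form a right triangle with hypotenuse 116 and one leg 84.
By the Pythagorean theorem: h² = 116² - 84² = 13456 - 7056 = 6400
h = √6400 = 80 yards

80 yards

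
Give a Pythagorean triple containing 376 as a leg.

We need the other leg and hypotenuse such that 376² + x² = c².
Take x = 8832, c = 8840: 376² + 8832² = 141376 + 78004224 = 78145600 = 8840² ✓
Triple: (376, 8832, 8840)

(376, 8832, 8840)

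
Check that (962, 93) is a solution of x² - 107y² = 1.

Compute x² = 962² = 925444
Compute 107y² = 107·93² = 107·8649 = 925443
x² - 107y² = 925444 - 925443 = 1
Since this equals 1, (962, 93) is a solution.

Yes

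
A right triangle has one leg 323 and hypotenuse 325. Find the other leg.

b² = c² - a² = 105625 - 104329 = 1296
b = 36

36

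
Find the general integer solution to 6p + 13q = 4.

Step 1: Compute gcd(6, 13) = 1.
Since 1 divides 4, solutions exist.

Step 2: Find a particular solution using extended Euclidean algorithm.
We get p₀ = -8, q₀ = 4.
Check: 6*-8 + 13*4 = 4 = 4 ✓

Step 3: Write the general solution.
p = -8 + (13/1)t = -8 + 13t
q = 4 - (6/1)t = 4 - 6t
for any integer t.

p = -8 + 13t, q = 4 - 6t for integer t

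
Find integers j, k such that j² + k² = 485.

We need to find integers j, k > 0 such that j² + k² = 485.
Trying j = 1: k² = 485 - 1² = 485 - 1 = 484
k = 22
Check: 1² + 22² = 1 + 484 = 485 ✓

485 = 1² + 22²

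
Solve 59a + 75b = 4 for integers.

Step 1: Check solvability.
gcd(59, 75) = 1
Since 1 divides 4, solutions exist.

Step 2: Apply extended Euclidean algorithm to find gcd.
We find integers such that 59*x0 + 75*y0 = 1

Step 3: Scale the particular solution.
Multiply by 4/1 = 4:
a = 56, b = -44

Step 4: Verify.
59*(56) + 75*(-44) = 4 = 4 ✓

a = 56, b = -44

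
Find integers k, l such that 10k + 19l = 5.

Step 1: Check solvability.
gcd(10, 19) = 1
Since 1 divides 5, solutions exist.

Step 2: Apply extended Euclidean algorithm to find gcd.
We find integers such that 10*x0 + 19*y0 = 1

Step 3: Scale the particular solution.
Multiply by 5/1 = 5:
k = 10, l = -5

Step 4: Verify.
10*(10) + 19*(-5) = 5 = 5 ✓

k = 10, l = -5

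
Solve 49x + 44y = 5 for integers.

Step 1: Check solvability.
gcd(49, 44) = 1
Since 1 divides 5, solutions exist.

Step 2: Apply extended Euclidean algorithm to find gcd.
We find integers such that 49*x0 + 44*y0 = 1

Step 3: Scale the particular solution.
Multiply by 5/1 = 5:
x = 45, y = -50

Step 4: Verify.
49*(45) + 44*(-50) = 5 = 5 ✓

x = 45, y = -50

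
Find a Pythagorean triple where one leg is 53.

We need the other leg and hypotenuse such that 53² + x² = c².
Take x = 1404, c = 1405: 53² + 1404² = 2809 + 1971216 = 1974025 = 1405² ✓
Triple: (53, 1404, 1405)

(53, 1404, 1405)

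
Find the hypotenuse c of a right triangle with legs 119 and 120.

c² = a² + b² = 119² + 120² = 14161 + 14400 = 28561
c = 169

169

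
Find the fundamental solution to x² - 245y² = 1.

We seek the smallest positive integers (x, y) with x² - 245y² = 1, i.e., x² = 245y² + 1.
Try successive y values:
y = 1: x² = 245·1² + 1 = 246, not a perfect square
y = 2: x² = 245·2² + 1 = 981, not a perfect square
y = 3: x² = 245·3² + 1 = 2206, not a perfect square
... continuing the search (or via continued fractions) ...
y = 3312: x² = 245·3312² + 1 = 2687489281, x = 51841 ✓

Verify: 51841² - 245·3312² = 2687489281 - 2687489280 = 1 ✓

x = 51841, y = 3312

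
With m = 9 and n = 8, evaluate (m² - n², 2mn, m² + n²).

a = m² - n² = 81 - 64 = 17
b = 2mn = 2·9·8 = 144
c = m² + n² = 81 + 64 = 145
Verify: 17² + 144² = 289 + 20736 = 21025 = 145² ✓

(17, 144, 145)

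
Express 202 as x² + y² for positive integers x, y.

We need to find integers x, y > 0 such that x² + y² = 202.
Trying x = 9: y² = 202 - 9² = 202 - 81 = 121
y = 11
Check: 9² + 11² = 81 + 121 = 202 ✓

202 = 9² + 11²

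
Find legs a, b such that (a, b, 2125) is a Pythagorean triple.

We need a² + b² = 2125² = 4515625.
Trying: 435² + 2080² = 189225 + 4326400 = 4515625 ✓

(435, 2080, 2125)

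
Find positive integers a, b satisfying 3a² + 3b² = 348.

Try small values of a and check whether (348 - 3a²)/3 is a perfect square.
a = 10: 3·10² = 300, so 3b² = 348 - 300 = 48, giving b² = 16, b = 4.
Check: 3·10² + 3·4² = 300 + 48 = 348 ✓

a = 10, b = 4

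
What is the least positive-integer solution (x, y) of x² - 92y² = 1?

We seek the smallest positive integers (x, y) with x² - 92y² = 1, i.e., x² = 92y² + 1.
Try successive y values:
y = 1: x² = 92·1² + 1 = 93, not a perfect square
y = 2: x² = 92·2² + 1 = 369, not a perfect square
y = 3: x² = 92·3² + 1 = 829, not a perfect square
... continuing the search (or via continued fractions) ...
y = 120: x² = 92·120² + 1 = 1324801, x = 1151 ✓

Verify: 1151² - 92·120² = 1324801 - 1324800 = 1 ✓

x = 1151, y = 120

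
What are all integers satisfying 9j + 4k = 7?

Step 1: Compute gcd(9, 4) = 1.
Since 1 divides 7, solutions exist.

Step 2: Find a particular solution using extended Euclidean algorithm.
We get j₀ = 7, k₀ = -14.
Check: 9*7 + 4*-14 = 7 = 7 ✓

Step 3: Write the general solution.
j = 7 + (4/1)t = 7 + 4t
k = -14 - (9/1)t = -14 - 9t
for any integer t.

j = 7 + 4t, k = -14 - 9t for integer t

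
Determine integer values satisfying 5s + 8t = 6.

Step 1: Check solvability.
gcd(5, 8) = 1
Since 1 divides 6, solutions exist.

Step 2: Apply extended Euclidean algorithm to find gcd.
We find integers such that 5*x0 + 8*y0 = 1

Step 3: Scale the particular solution.
Multiply by 6/1 = 6:
s = -18, t = 12

Step 4: Verify.
5*(-18) + 8*(12) = 6 = 6 ✓

s = -18, t = 12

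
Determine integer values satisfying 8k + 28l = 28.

Step 1: Check solvability.
gcd(8, 28) = 4
Since 4 divides 28, solutions exist.

Step 2: Apply extended Euclidean algorithm to find gcd.
We find integers such that 8*x0 + 28*y0 = 4

Step 3: Scale the particular solution.
Multiply by 28/4 = 7:
k = -21, l = 7

Step 4: Verify.
8*(-21) + 28*(7) = 28 = 28 ✓

k = -21, l = 7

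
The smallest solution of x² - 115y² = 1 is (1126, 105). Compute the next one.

Solutions to x² - Dy² = 1 are generated by powers of (x₀ + y₀√D).
The next solution satisfies x₁ + y₁√115 = (x₀ + y₀√115)², giving:
x₁ = x₀² + 115y₀² = 1126² + 115·105² = 1267876 + 1267875 = 2535751
y₁ = 2x₀y₀ = 2·1126·105 = 236460

Verify: 2535751² - 115·236460² = 6430033134001 - 6430033134000 = 1 ✓

x = 2535751, y = 236460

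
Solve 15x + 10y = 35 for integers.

Step 1: Check solvability.
gcd(15, 10) = 5
Since 5 divides 35, solutions exist.

Step 2: Apply extended Euclidean algorithm to find gcd.
We find integers such that 15*x0 + 10*y0 = 5

Step 3: Scale the particular solution.
Multiply by 35/5 = 7:
x = 7, y = -7

Step 4: Verify.
15*(7) + 10*(-7) = 35 = 35 ✓

x = 7, y = -7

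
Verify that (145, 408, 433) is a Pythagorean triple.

Compute a² + b²:
145² + 408² = 21025 + 166464 = 187489
Compute c²:
433² = 187489
Since 187489 = 187489, it is a Pythagorean triple.

Yes, it is a Pythagorean triple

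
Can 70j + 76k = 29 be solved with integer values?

Step 1: Compute gcd(70, 76).
gcd(70, 76) = 2

Step 2: Check divisibility.
Does 2 divide 29? 29 = 2 x 14 + 1, so no.

By the theorem on linear Diophantine equations, 70j + 76k = 29 has integer solutions if and only if gcd(70, 76) divides 29. Since 2 does not divide 29, no solutions exist.

No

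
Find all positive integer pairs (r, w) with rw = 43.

The positive divisors of 43 are: 1, 43.
Each divisor d gives the pair (d, 43/d):
(1, 43), (43, 1)

(1, 43), (43, 1)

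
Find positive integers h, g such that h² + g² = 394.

Search for h with 394 - h² a perfect square.
h = 13: 394 - 13² = 394 - 169 = 225 = 15² ✓
So h = 13, g = 15.

h = 13, g = 15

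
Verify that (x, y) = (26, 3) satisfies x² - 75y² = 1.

Compute x² = 26² = 676
Compute 75y² = 75·3² = 75·9 = 675
x² - 75y² = 676 - 675 = 1
Since this equals 1, (26, 3) is a solution.

Yes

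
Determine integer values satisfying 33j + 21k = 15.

Step 1: Check solvability.
gcd(33, 21) = 3
Since 3 divides 15, solutions exist.

Step 2: Apply extended Euclidean algorithm to find gcd.
We find integers such that 33*x0 + 21*y0 = 3

Step 3: Scale the particular solution.
Multiply by 15/3 = 5:
j = 10, k = -15

Step 4: Verify.
33*(10) + 21*(-15) = 15 = 15 ✓

j = 10, k = -15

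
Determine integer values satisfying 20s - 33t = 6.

Step 1: Check solvability.
gcd(20, 33) = 1
Since 1 divides 6, solutions exist.

Step 2: Apply extended Euclidean algorithm to find gcd.
We find integers such that 20*x0 + 33*y0 = 1

Step 3: Scale the particular solution.
Multiply by 6/1 = 6:
s = 30, t = 18

Step 4: Verify.
20*(30) - 33*(18) = 6 = 6 ✓

s = 30, t = 18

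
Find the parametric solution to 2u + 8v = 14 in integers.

Step 1: Compute gcd(2, 8) = 2.
Since 2 divides 14, solutions exist.

Step 2: Find a particular solution using extended Euclidean algorithm.
We get u₀ = 7, v₀ = 0.
Check: 2*7 + 8*0 = 14 = 14 ✓

Step 3: Write the general solution.
u = 7 + (8/2)t = 7 + 4t
v = 0 - (2/2)t = 0 - 1t
for any integer t.

u = 7 + 4t, v = 0 - 1t for integer t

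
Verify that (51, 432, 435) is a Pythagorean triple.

Compute a² + b² = 51² + 432² = 2601 + 186624 = 189225
Compute c² = 435² = 189225
Since 189225 = 189225, confirmed.

Yes, it is a Pythagorean triple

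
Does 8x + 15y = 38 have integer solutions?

Step 1: Compute gcd(8, 15).
gcd(8, 15) = 1

Step 2: Check divisibility.
Does 1 divide 38? 38 = 1 x 38, so yes.

By the theorem on linear Diophantine equations, 8x + 15y = 38 has integer solutions if and only if gcd(8, 15) divides 38. Since 1 | 38, solutions exist.

Yes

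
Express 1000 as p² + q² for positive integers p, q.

We need to find integers p, q > 0 such that p² + q² = 1000.
Trying p = 10: q² = 1000 - 10² = 1000 - 100 = 900
q = 30
Check: 10² + 30² = 100 + 900 = 1000 ✓

1000 = 10² + 30²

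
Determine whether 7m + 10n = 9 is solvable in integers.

Step 1: Compute gcd(7, 10).
gcd(7, 10) = 1

Step 2: Check divisibility.
Does 1 divide 9? 9 = 1 x 9, so yes.

By the theorem on linear Diophantine equations, 7m + 10n = 9 has integer solutions if and only if gcd(7, 10) divides 9. Since 1 | 9, solutions exist.

Yes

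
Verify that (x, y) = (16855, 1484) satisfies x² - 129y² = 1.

Compute x² = 16855² = 284091025
Compute 129y² = 129·1484² = 129·2202256 = 284091024
x² - 129y² = 284091025 - 284091024 = 1
Since this equals 1, (16855, 1484) is a solution.

Yes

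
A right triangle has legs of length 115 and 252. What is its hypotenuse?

c² = a² + b² = 115² + 252² = 13225 + 63504 = 76729
c = 277

277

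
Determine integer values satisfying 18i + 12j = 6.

Step 1: Check solvability.
gcd(18, 12) = 6
Since 6 divides 6, solutions exist.

Step 2: Apply extended Euclidean algorithm to find gcd.
We find integers such that 18*x0 + 12*y0 = 6

Step 3: Scale the particular solution.
Multiply by 6/6 = 1:
i = 1, j = -1

Step 4: Verify.
18*(1) + 12*(-1) = 6 = 6 ✓

i = 1, j = -1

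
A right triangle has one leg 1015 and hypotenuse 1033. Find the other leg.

b² = c² - a² = 1067089 - 1030225 = 36864
b = 192

192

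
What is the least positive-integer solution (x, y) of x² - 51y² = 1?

We seek the smallest positive integers (x, y) with x² - 51y² = 1, i.e., x² = 51y² + 1.
Try successive y values:
y = 1: x² = 51·1² + 1 = 52, not a perfect square
y = 2: x² = 51·2² + 1 = 205, not a perfect square
y = 3: x² = 51·3² + 1 = 460, not a perfect square
... continuing the search (or via continued fractions) ...
y = 7: x² = 51·7² + 1 = 2500, x = 50 ✓

Verify: 50² - 51·7² = 2500 - 2499 = 1 ✓

x = 50, y = 7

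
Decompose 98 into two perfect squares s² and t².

We need to find integers s, t > 0 such that s² + t² = 98.
Trying s = 7: t² = 98 - 7² = 98 - 49 = 49
t = 7
Check: 7² + 7² = 49 + 49 = 98 ✓

98 = 7² + 7²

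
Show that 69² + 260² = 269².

Compute a² + b²:
69² + 260² = 4761 + 67600 = 72361
Compute c²:
269² = 72361
Since 72361 = 72361, it is a Pythagorean triple.

Yes, it is a Pythagorean triple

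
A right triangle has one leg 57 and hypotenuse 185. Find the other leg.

b² = c² - a² = 34225 - 3249 = 30976
b = 176

176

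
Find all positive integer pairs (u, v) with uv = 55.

The positive divisors of 55 are: 1, 5, 11, 55.
Each divisor d gives the pair (d, 55/d):
(1, 55), (5, 11), (11, 5), (55, 1)

(1, 55), (5, 11), (11, 5), (55, 1)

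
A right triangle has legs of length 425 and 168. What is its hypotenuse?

c² = a² + b² = 425² + 168² = 180625 + 28224 = 208849
c = 457

457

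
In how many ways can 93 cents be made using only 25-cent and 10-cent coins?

We need non-negative integers (x, y) with 25x + 10y = 93.
For each x from 0 to 3, check if (93 - 25x) is a non-negative multiple of 10.
Solutions (x, y): none
Count: 0

0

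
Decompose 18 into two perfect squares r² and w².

We need to find integers r, w > 0 such that r² + w² = 18.
Trying r = 3: w² = 18 - 3² = 18 - 9 = 9
w = 3
Check: 3² + 3² = 9 + 9 = 18 ✓

18 = 3² + 3²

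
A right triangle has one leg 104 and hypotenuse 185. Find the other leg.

a² = c² - b² = 34225 - 10816 = 23409
a = 153

153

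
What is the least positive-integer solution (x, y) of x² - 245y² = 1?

We seek the smallest positive integers (x, y) with x² - 245y² = 1, i.e., x² = 245y² + 1.
Try successive y values:
y = 1: x² = 245·1² + 1 = 246, not a perfect square
y = 2: x² = 245·2² + 1 = 981, not a perfect square
y = 3: x² = 245·3² + 1 = 2206, not a perfect square
... continuing the search (or via continued fractions) ...
y = 3312: x² = 245·3312² + 1 = 2687489281, x = 51841 ✓

Verify: 51841² - 245·3312² = 2687489281 - 2687489280 = 1 ✓

x = 51841, y = 3312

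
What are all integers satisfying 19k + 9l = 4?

Step 1: Compute gcd(19, 9) = 1.
Since 1 divides 4, solutions exist.

Step 2: Find a particular solution using extended Euclidean algorithm.
We get k₀ = 4, l₀ = -8.
Check: 19*4 + 9*-8 = 4 = 4 ✓

Step 3: Write the general solution.
k = 4 + (9/1)t = 4 + 9t
l = -8 - (19/1)t = -8 - 19t
for any integer t.

k = 4 + 9t, l = -8 - 19t for integer t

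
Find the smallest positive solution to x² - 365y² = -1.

We need x² = 365y² - 1. Try successive y:
y = 1: x² = 365·1² - 1 = 364, not a perfect square
y = 2: x² = 365·2² - 1 = 1459, not a perfect square
y = 3: x² = 365·3² - 1 = 3284, not a perfect square
...
y = 181: x² = 365·181² - 1 = 11957764 = 3458² ✓
Check: 3458² - 365·181² = 11957764 - 11957765 = -1 ✓

x = 3458, y = 181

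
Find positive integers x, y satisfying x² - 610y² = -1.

We need x² = 610y² - 1. Try successive y:
y = 1: x² = 610·1² - 1 = 609, not a perfect square
y = 2: x² = 610·2² - 1 = 2439, not a perfect square
y = 3: x² = 610·3² - 1 = 5489, not a perfect square
...
y = 2909: x² = 610·2909² - 1 = 5161991409 = 71847² ✓
Check: 71847² - 610·2909² = 5161991409 - 5161991410 = -1 ✓

x = 71847, y = 2909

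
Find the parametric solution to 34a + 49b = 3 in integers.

Step 1: Compute gcd(34, 49) = 1.
Since 1 divides 3, solutions exist.

Step 2: Find a particular solution using extended Euclidean algorithm.
We get a₀ = 39, b₀ = -27.
Check: 34*39 + 49*-27 = 3 = 3 ✓

Step 3: Write the general solution.
a = 39 + (49/1)t = 39 + 49t
b = -27 - (34/1)t = -27 - 34t
for any integer t.

a = 39 + 49t, b = -27 - 34t for integer t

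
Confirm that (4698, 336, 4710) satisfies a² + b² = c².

Compute a² + b² = 4698² + 336² = 22071204 + 112896 = 22184100
Compute c² = 4710² = 22184100
Since 22184100 = 22184100, confirmed.

Yes, it is a Pythagorean triple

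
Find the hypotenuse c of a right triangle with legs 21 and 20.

c² = a² + b² = 21² + 20² = 441 + 400 = 841
c = 29

29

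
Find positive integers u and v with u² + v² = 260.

We need to find integers u, v > 0 such that u² + v² = 260.
Trying u = 2: v² = 260 - 2² = 260 - 4 = 256
v = 16
Check: 2² + 16² = 4 + 256 = 260 ✓

260 = 2² + 16²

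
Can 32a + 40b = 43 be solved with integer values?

Step 1: Compute gcd(32, 40).
gcd(32, 40) = 8

Step 2: Check divisibility.
Does 8 divide 43? 43 = 8 x 5 + 3, so no.

By the theorem on linear Diophantine equations, 32a + 40b = 43 has integer solutions if and only if gcd(32, 40) divides 43. Since 8 does not divide 43, no solutions exist.

No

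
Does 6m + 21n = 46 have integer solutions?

Step 1: Compute gcd(6, 21).
gcd(6, 21) = 3

Step 2: Check divisibility.
Does 3 divide 46? 46 = 3 x 15 + 1, so no.

By the theorem on linear Diophantine equations, 6m + 21n = 46 has integer solutions if and only if gcd(6, 21) divides 46. Since 3 does not divide 46, no solutions exist.

No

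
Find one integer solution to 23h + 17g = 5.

Step 1: Check solvability.
gcd(23, 17) = 1
Since 1 divides 5, solutions exist.

Step 2: Apply extended Euclidean algorithm to find gcd.
We find integers such that 23*x0 + 17*y0 = 1

Step 3: Scale the particular solution.
Multiply by 5/1 = 5:
h = 15, g = -20

Step 4: Verify.
23*(15) + 17*(-20) = 5 = 5 ✓

h = 15, g = -20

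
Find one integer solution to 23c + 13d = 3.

Step 1: Check solvability.
gcd(23, 13) = 1
Since 1 divides 3, solutions exist.

Step 2: Apply extended Euclidean algorithm to find gcd.
We find integers such that 23*x0 + 13*y0 = 1

Step 3: Scale the particular solution.
Multiply by 3/1 = 3:
c = 12, d = -21

Step 4: Verify.
23*(12) + 13*(-21) = 3 = 3 ✓

c = 12, d = -21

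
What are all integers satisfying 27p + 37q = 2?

Step 1: Compute gcd(27, 37) = 1.
Since 1 divides 2, solutions exist.

Step 2: Find a particular solution using extended Euclidean algorithm.
We get p₀ = 22, q₀ = -16.
Check: 27*22 + 37*-16 = 2 = 2 ✓

Step 3: Write the general solution.
p = 22 + (37/1)t = 22 + 37t
q = -16 - (27/1)t = -16 - 27t
for any integer t.

p = 22 + 37t, q = -16 - 27t for integer t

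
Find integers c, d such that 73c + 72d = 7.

Step 1: Check solvability.
gcd(73, 72) = 1
Since 1 divides 7, solutions exist.

Step 2: Apply extended Euclidean algorithm to find gcd.
We find integers such that 73*x0 + 72*y0 = 1

Step 3: Scale the particular solution.
Multiply by 7/1 = 7:
c = 7, d = -7

Step 4: Verify.
73*(7) + 72*(-7) = 7 = 7 ✓

c = 7, d = -7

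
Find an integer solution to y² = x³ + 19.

Try small integer x values and check whether x³ + 19 is a perfect square.
x = 5: x³ + 19 = 5³ + 19 = 125 + 19 = 144
Is 144 a perfect square? 12² = 144 ✓
So (x, y) = (5, -12) is a solution.

x = 5, y = -12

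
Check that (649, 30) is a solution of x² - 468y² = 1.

Compute x² = 649² = 421201
Compute 468y² = 468·30² = 468·900 = 421200
x² - 468y² = 421201 - 421200 = 1
Since this equals 1, (649, 30) is a solution.

Yes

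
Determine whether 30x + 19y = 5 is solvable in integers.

Step 1: Compute gcd(30, 19).
gcd(30, 19) = 1

Step 2: Check divisibility.
Does 1 divide 5? 5 = 1 x 5, so yes.

By the theorem on linear Diophantine equations, 30x + 19y = 5 has integer solutions if and only if gcd(30, 19) divides 5. Since 1 | 5, solutions exist.

Yes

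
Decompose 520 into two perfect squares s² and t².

We need to find integers s, t > 0 such that s² + t² = 520.
Trying s = 6: t² = 520 - 6² = 520 - 36 = 484
t = 22
Check: 6² + 22² = 36 + 484 = 520 ✓

520 = 6² + 22²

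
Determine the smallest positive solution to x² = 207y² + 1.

We seek the smallest positive integers (x, y) with x² - 207y² = 1, i.e., x² = 207y² + 1.
Try successive y values:
y = 1: x² = 207·1² + 1 = 208, not a perfect square
y = 2: x² = 207·2² + 1 = 829, not a perfect square
y = 3: x² = 207·3² + 1 = 1864, not a perfect square
... continuing the search (or via continued fractions) ...
y = 80: x² = 207·80² + 1 = 1324801, x = 1151 ✓

Verify: 1151² - 207·80² = 1324801 - 1324800 = 1 ✓

x = 1151, y = 80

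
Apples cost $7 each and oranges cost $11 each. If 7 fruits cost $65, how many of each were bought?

Let a = apples, o = oranges.
a + o = 7
7a + 11o = 65
Substitute o = 7 - a:
7a + 11(7 - a) = 65
(7 - 11)a = 65 - 77
-4a = -12
a = 3, o = 7 - 3 = 4

Apples: 3, Oranges: 4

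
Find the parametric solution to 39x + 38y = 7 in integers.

Step 1: Compute gcd(39, 38) = 1.
Since 1 divides 7, solutions exist.

Step 2: Find a particular solution using extended Euclidean algorithm.
We get x₀ = 7, y₀ = -7.
Check: 39*7 + 38*-7 = 7 = 7 ✓

Step 3: Write the general solution.
x = 7 + (38/1)t = 7 + 38t
y = -7 - (39/1)t = -7 - 39t
for any integer t.

x = 7 + 38t, y = -7 - 39t for integer t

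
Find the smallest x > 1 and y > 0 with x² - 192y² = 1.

We seek the smallest positive integers (x, y) with x² - 192y² = 1, i.e., x² = 192y² + 1.
Try successive y values:
y = 1: x² = 192·1² + 1 = 193, not a perfect square
y = 2: x² = 192·2² + 1 = 769, not a perfect square
y = 3: x² = 192·3² + 1 = 1729, not a perfect square
... continuing the search (or via continued fractions) ...
y = 7: x² = 192·7² + 1 = 9409, x = 97 ✓

Verify: 97² - 192·7² = 9409 - 9408 = 1 ✓

x = 97, y = 7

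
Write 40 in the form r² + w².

We need to find integers r, w > 0 such that r² + w² = 40.
Trying r = 2: w² = 40 - 2² = 40 - 4 = 36
w = 6
Check: 2² + 6² = 4 + 36 = 40 ✓

40 = 2² + 6²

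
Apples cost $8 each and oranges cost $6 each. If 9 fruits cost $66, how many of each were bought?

Let a = apples, o = oranges.
a + o = 9
8a + 6o = 66
Substitute o = 9 - a:
8a + 6(9 - a) = 66
(8 - 6)a = 66 - 54
2a = 12
a = 6, o = 9 - 6 = 3

Apples: 6, Oranges: 3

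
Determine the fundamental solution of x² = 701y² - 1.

We need x² = 701y² - 1. Try successive y:
y = 1: x² = 701·1² - 1 = 700, not a perfect square
y = 2: x² = 701·2² - 1 = 2803, not a perfect square
y = 3: x² = 701·3² - 1 = 6308, not a perfect square
...
y = 445: x² = 701·445² - 1 = 138815524 = 11782² ✓
Check: 11782² - 701·445² = 138815524 - 138815525 = -1 ✓

x = 11782, y = 445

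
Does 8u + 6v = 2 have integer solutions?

Step 1: Compute gcd(8, 6).
gcd(8, 6) = 2

Step 2: Check divisibility.
Does 2 divide 2? 2 = 2 x 1, so yes.

By the theorem on linear Diophantine equations, 8u + 6v = 2 has integer solutions if and only if gcd(8, 6) divides 2. Since 2 | 2, solutions exist.

Yes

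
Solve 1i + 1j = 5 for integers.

Step 1: Check solvability.
gcd(1, 1) = 1
Since 1 divides 5, solutions exist.

Step 2: Apply extended Euclidean algorithm to find gcd.
We find integers such that 1*x0 + 1*y0 = 1

Step 3: Scale the particular solution.
Multiply by 5/1 = 5:
i = 0, j = 5

Step 4: Verify.
1*(0) + 1*(5) = 5 = 5 ✓

i = 0, j = 5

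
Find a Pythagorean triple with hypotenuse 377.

We need a² + b² = 377² = 142129.
Trying: 345² + 152² = 119025 + 23104 = 142129 ✓

(345, 152, 377)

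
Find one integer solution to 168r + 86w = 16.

Step 1: Check solvability.
gcd(168, 86) = 2
Since 2 divides 16, solutions exist.

Step 2: Apply extended Euclidean algorithm to find gcd.
We find integers such that 168*x0 + 86*y0 = 2

Step 3: Scale the particular solution.
Multiply by 16/2 = 8:
r = 168, w = -328

Step 4: Verify.
168*(168) + 86*(-328) = 16 = 16 ✓

r = 168, w = -328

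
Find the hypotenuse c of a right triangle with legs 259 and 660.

c² = a² + b² = 259² + 660² = 67081 + 435600 = 502681
c = 709

709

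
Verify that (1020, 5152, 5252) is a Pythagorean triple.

Compute a² + b² = 1020² + 5152² = 1040400 + 26543104 = 27583504
Compute c² = 5252² = 27583504
Since 27583504 = 27583504, confirmed.

Yes, it is a Pythagorean triple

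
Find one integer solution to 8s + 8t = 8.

Step 1: Check solvability.
gcd(8, 8) = 8
Since 8 divides 8, solutions exist.

Step 2: Apply extended Euclidean algorithm to find gcd.
We find integers such that 8*x0 + 8*y0 = 8

Step 3: Scale the particular solution.
Multiply by 8/8 = 1:
s = 0, t = 1

Step 4: Verify.
8*(0) + 8*(1) = 8 = 8 ✓

s = 0, t = 1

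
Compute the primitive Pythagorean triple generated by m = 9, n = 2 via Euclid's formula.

a = m² - n² = 81 - 4 = 77
b = 2mn = 2·9·2 = 36
c = m² + n² = 81 + 4 = 85
Verify: 77² + 36² = 5929 + 1296 = 7225 = 85² ✓

(77, 36, 85)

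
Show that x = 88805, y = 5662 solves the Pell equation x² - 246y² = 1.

Compute x² = 88805² = 7886328025
Compute 246y² = 246·5662² = 246·32058244 = 7886328024
x² - 246y² = 7886328025 - 7886328024 = 1
Since this equals 1, (88805, 5662) is a solution.

Yes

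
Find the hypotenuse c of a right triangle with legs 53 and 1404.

c² = a² + b² = 53² + 1404² = 2809 + 1971216 = 1974025
c = sqrt(1974025) = 1405

1405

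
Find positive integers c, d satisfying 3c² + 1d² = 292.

Try small values of c and check whether (292 - 3c²)/1 is a perfect square.
c = 8: 3·8² = 192, so 1d² = 292 - 192 = 100, giving d² = 100, d = 10.
Check: 3·8² + 1·10² = 192 + 100 = 292 ✓

c = 8, d = 10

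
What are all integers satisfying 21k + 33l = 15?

Step 1: Compute gcd(21, 33) = 3.
Since 3 divides 15, solutions exist.

Step 2: Find a particular solution using extended Euclidean algorithm.
We get k₀ = -15, l₀ = 10.
Check: 21*-15 + 33*10 = 15 = 15 ✓

Step 3: Write the general solution.
k = -15 + (33/3)t = -15 + 11t
l = 10 - (21/3)t = 10 - 7t
for any integer t.

k = -15 + 11t, l = 10 - 7t for integer t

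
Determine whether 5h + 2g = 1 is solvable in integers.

Step 1: Compute gcd(5, 2).
gcd(5, 2) = 1

Step 2: Check divisibility.
Does 1 divide 1? 1 = 1 x 1, so yes.

By the theorem on linear Diophantine equations, 5h + 2g = 1 has integer solutions if and only if gcd(5, 2) divides 1. Since 1 | 1, solutions exist.

Yes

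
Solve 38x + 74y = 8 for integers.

Step 1: Check solvability.
gcd(38, 74) = 2
Since 2 divides 8, solutions exist.

Step 2: Apply extended Euclidean algorithm to find gcd.
We find integers such that 38*x0 + 74*y0 = 2

Step 3: Scale the particular solution.
Multiply by 8/2 = 4:
x = 8, y = -4

Step 4: Verify.
38*(8) + 74*(-4) = 8 = 8 ✓

x = 8, y = -4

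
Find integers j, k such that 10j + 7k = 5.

Step 1: Check solvability.
gcd(10, 7) = 1
Since 1 divides 5, solutions exist.

Step 2: Apply extended Euclidean algorithm to find gcd.
We find integers such that 10*x0 + 7*y0 = 1

Step 3: Scale the particular solution.
Multiply by 5/1 = 5:
j = -10, k = 15

Step 4: Verify.
10*(-10) + 7*(15) = 5 = 5 ✓

j = -10, k = 15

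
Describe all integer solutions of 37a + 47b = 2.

Step 1: Compute gcd(37, 47) = 1.
Since 1 divides 2, solutions exist.

Step 2: Find a particular solution using extended Euclidean algorithm.
We get a₀ = 28, b₀ = -22.
Check: 37*28 + 47*-22 = 2 = 2 ✓

Step 3: Write the general solution.
a = 28 + (47/1)t = 28 + 47t
b = -22 - (37/1)t = -22 - 37t
for any integer t.

a = 28 + 47t, b = -22 - 37t for integer t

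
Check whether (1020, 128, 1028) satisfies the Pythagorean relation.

Compute a² + b²:
1020² + 128² = 1040400 + 16384 = 1056784
Compute c²:
1028² = 1056784
Since 1056784 = 1056784, it is a Pythagorean triple.

Yes, it is a Pythagorean triple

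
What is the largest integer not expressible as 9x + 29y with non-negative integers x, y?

For two coprime denominations a and b, the Frobenius number (largest value not representable as a non-negative combination) is ab - a - b.
Here gcd(9, 29) = 1, so they are coprime.
F(9, 29) = 9·29 - 9 - 29 = 261 - 38 = 223

223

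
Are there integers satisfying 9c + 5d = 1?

Step 1: Compute gcd(9, 5).
gcd(9, 5) = 1

Step 2: Check divisibility.
Does 1 divide 1? 1 = 1 x 1, so yes.

By the theorem on linear Diophantine equations, 9c + 5d = 1 has integer solutions if and only if gcd(9, 5) divides 1. Since 1 | 1, solutions exist.

Yes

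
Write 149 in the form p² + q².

We need to find integers p, q > 0 such that p² + q² = 149.
Trying p = 7: q² = 149 - 7² = 149 - 49 = 100
q = 10
Check: 7² + 10² = 49 + 100 = 149 ✓

149 = 7² + 10²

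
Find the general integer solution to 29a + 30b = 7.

Step 1: Compute gcd(29, 30) = 1.
Since 1 divides 7, solutions exist.

Step 2: Find a particular solution using extended Euclidean algorithm.
We get a₀ = -7, b₀ = 7.
Check: 29*-7 + 30*7 = 7 = 7 ✓

Step 3: Write the general solution.
a = -7 + (30/1)t = -7 + 30t
b = 7 - (29/1)t = 7 - 29t
for any integer t.

a = -7 + 30t, b = 7 - 29t for integer t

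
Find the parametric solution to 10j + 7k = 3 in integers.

Step 1: Compute gcd(10, 7) = 1.
Since 1 divides 3, solutions exist.

Step 2: Find a particular solution using extended Euclidean algorithm.
We get j₀ = -6, k₀ = 9.
Check: 10*-6 + 7*9 = 3 = 3 ✓

Step 3: Write the general solution.
j = -6 + (7/1)t = -6 + 7t
k = 9 - (10/1)t = 9 - 10t
for any integer t.

j = -6 + 7t, k = 9 - 10t for integer t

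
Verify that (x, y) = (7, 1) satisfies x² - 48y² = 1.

Compute x² = 7² = 49
Compute 48y² = 48·1² = 48·1 = 48
x² - 48y² = 49 - 48 = 1
Since this equals 1, (7, 1) is a solution.

Yes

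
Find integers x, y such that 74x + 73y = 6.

Step 1: Check solvability.
gcd(74, 73) = 1
Since 1 divides 6, solutions exist.

Step 2: Apply extended Euclidean algorithm to find gcd.
We find integers such that 74*x0 + 73*y0 = 1

Step 3: Scale the particular solution.
Multiply by 6/1 = 6:
x = 6, y = -6

Step 4: Verify.
74*(6) + 73*(-6) = 6 = 6 ✓

x = 6, y = -6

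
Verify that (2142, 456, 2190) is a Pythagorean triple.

Compute a² + b² = 2142² + 456² = 4588164 + 207936 = 4796100
Compute c² = 2190² = 4796100
Since 4796100 = 4796100, confirmed.

Yes, it is a Pythagorean triple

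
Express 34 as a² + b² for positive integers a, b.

We need to find integers a, b > 0 such that a² + b² = 34.
Trying a = 3: b² = 34 - 3² = 34 - 9 = 25
b = 5
Check: 3² + 5² = 9 + 25 = 34 ✓

34 = 3² + 5²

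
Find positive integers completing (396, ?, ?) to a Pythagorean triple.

We need the other leg and hypotenuse such that 396² + x² = c².
Take x = 255, c = 471: 396² + 255² = 156816 + 65025 = 221841 = 471² ✓
Triple: (255, 396, 471)

(255, 396, 471)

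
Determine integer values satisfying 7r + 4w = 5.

Step 1: Check solvability.
gcd(7, 4) = 1
Since 1 divides 5, solutions exist.

Step 2: Apply extended Euclidean algorithm to find gcd.
We find integers such that 7*x0 + 4*y0 = 1

Step 3: Scale the particular solution.
Multiply by 5/1 = 5:
r = -5, w = 10

Step 4: Verify.
7*(-5) + 4*(10) = 5 = 5 ✓

r = -5, w = 10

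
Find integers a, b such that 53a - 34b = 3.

Step 1: Check solvability.
gcd(53, 34) = 1
Since 1 divides 3, solutions exist.

Step 2: Apply extended Euclidean algorithm to find gcd.
We find integers such that 53*x0 + 34*y0 = 1

Step 3: Scale the particular solution.
Multiply by 3/1 = 3:
a = 27, b = 42

Step 4: Verify.
53*(27) - 34*(42) = 3 = 3 ✓

a = 27, b = 42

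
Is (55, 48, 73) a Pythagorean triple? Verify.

Compute a² + b² = 55² + 48² = 3025 + 2304 = 5329
Compute c² = 73² = 5329
Since 5329 = 5329, confirmed.

Yes, it is a Pythagorean triple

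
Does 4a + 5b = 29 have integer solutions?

Step 1: Compute gcd(4, 5).
gcd(4, 5) = 1

Step 2: Check divisibility.
Does 1 divide 29? 29 = 1 x 29, so yes.

By the theorem on linear Diophantine equations, 4a + 5b = 29 has integer solutions if and only if gcd(4, 5) divides 29. Since 1 | 29, solutions exist.

Yes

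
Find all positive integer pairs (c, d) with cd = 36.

The positive divisors of 36 are: 1, 2, 3, 4, 6, 9, 12, 18, 36.
Each divisor d gives the pair (d, 36/d):
(1, 36), (2, 18), (3, 12), (4, 9), (6, 6), (9, 4), (12, 3), (18, 2), (36, 1)

(1, 36), (2, 18), (3, 12), (4, 9), (6, 6), (9, 4), (12, 3), (18, 2), (36, 1)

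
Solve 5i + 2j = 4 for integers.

Step 1: Check solvability.
gcd(5, 2) = 1
Since 1 divides 4, solutions exist.

Step 2: Apply extended Euclidean algorithm to find gcd.
We find integers such that 5*x0 + 2*y0 = 1

Step 3: Scale the particular solution.
Multiply by 4/1 = 4:
i = 4, j = -8

Step 4: Verify.
5*(4) + 2*(-8) = 4 = 4 ✓

i = 4, j = -8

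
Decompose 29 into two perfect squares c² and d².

We need to find integers c, d > 0 such that c² + d² = 29.
Trying c = 2: d² = 29 - 2² = 29 - 4 = 25
d = 5
Check: 2² + 5² = 4 + 25 = 29 ✓

29 = 2² + 5²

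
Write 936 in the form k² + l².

We need to find integers k, l > 0 such that k² + l² = 936.
Trying k = 6: l² = 936 - 6² = 936 - 36 = 900
l = 30
Check: 6² + 30² = 36 + 900 = 936 ✓

936 = 6² + 30²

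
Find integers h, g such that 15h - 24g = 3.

Step 1: Check solvability.
gcd(15, 24) = 3
Since 3 divides 3, solutions exist.

Step 2: Apply extended Euclidean algorithm to find gcd.
We find integers such that 15*x0 + 24*y0 = 3

Step 3: Scale the particular solution.
Multiply by 3/3 = 1:
h = -3, g = -2

Step 4: Verify.
15*(-3) - 24*(-2) = 3 = 3 ✓

h = -3, g = -2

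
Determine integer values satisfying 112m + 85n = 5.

Step 1: Check solvability.
gcd(112, 85) = 1
Since 1 divides 5, solutions exist.

Step 2: Apply extended Euclidean algorithm to find gcd.
We find integers such that 112*x0 + 85*y0 = 1

Step 3: Scale the particular solution.
Multiply by 5/1 = 5:
m = -110, n = 145

Step 4: Verify.
112*(-110) + 85*(145) = 5 = 5 ✓

m = -110, n = 145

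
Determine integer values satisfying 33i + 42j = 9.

Step 1: Check solvability.
gcd(33, 42) = 3
Since 3 divides 9, solutions exist.

Step 2: Apply extended Euclidean algorithm to find gcd.
We find integers such that 33*x0 + 42*y0 = 3

Step 3: Scale the particular solution.
Multiply by 9/3 = 3:
i = -15, j = 12

Step 4: Verify.
33*(-15) + 42*(12) = 9 = 9 ✓

i = -15, j = 12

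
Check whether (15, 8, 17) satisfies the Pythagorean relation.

Compute a² + b²:
15² + 8² = 225 + 64 = 289
Compute c²:
17² = 289
Since 289 = 289, it is a Pythagorean triple.

Yes, it is a Pythagorean triple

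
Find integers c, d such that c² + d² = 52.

We need to find integers c, d > 0 such that c² + d² = 52.
Trying c = 4: d² = 52 - 4² = 52 - 16 = 36
d = 6
Check: 4² + 6² = 16 + 36 = 52 ✓

52 = 4² + 6²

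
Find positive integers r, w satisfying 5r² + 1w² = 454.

Try small values of r and check whether (454 - 5r²)/1 is a perfect square.
r = 9: 5·9² = 405, so 1w² = 454 - 405 = 49, giving w² = 49, w = 7.
Check: 5·9² + 1·7² = 405 + 49 = 454 ✓

r = 9, w = 7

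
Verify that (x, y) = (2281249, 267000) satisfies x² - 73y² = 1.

Compute x² = 2281249² = 5204097000001
Compute 73y² = 73·267000² = 73·71289000000 = 5204097000000
x² - 73y² = 5204097000001 - 5204097000000 = 1
Since this equals 1, (2281249, 267000) is a solution.

Yes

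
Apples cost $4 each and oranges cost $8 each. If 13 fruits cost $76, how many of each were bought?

Let a = apples, o = oranges.
a + o = 13
4a + 8o = 76
Substitute o = 13 - a:
4a + 8(13 - a) = 76
(4 - 8)a = 76 - 104
-4a = -28
a = 7, o = 13 - 7 = 6

Apples: 7, Oranges: 6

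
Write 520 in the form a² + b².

We need to find integers a, b > 0 such that a² + b² = 520.
Trying a = 6: b² = 520 - 6² = 520 - 36 = 484
b = 22
Check: 6² + 22² = 36 + 484 = 520 ✓

520 = 6² + 22²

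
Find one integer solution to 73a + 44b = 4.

Step 1: Check solvability.
gcd(73, 44) = 1
Since 1 divides 4, solutions exist.

Step 2: Apply extended Euclidean algorithm to find gcd.
We find integers such that 73*x0 + 44*y0 = 1

Step 3: Scale the particular solution.
Multiply by 4/1 = 4:
a = -12, b = 20

Step 4: Verify.
73*(-12) + 44*(20) = 4 = 4 ✓

a = -12, b = 20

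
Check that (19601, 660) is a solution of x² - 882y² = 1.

Compute x² = 19601² = 384199201
Compute 882y² = 882·660² = 882·435600 = 384199200
x² - 882y² = 384199201 - 384199200 = 1
Since this equals 1, (19601, 660) is a solution.

Yes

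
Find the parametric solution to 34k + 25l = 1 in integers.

Step 1: Compute gcd(34, 25) = 1.
Since 1 divides 1, solutions exist.

Step 2: Find a particular solution using extended Euclidean algorithm.
We get k₀ = -11, l₀ = 15.
Check: 34*-11 + 25*15 = 1 = 1 ✓

Step 3: Write the general solution.
k = -11 + (25/1)t = -11 + 25t
l = 15 - (34/1)t = 15 - 34t
for any integer t.

k = -11 + 25t, l = 15 - 34t for integer t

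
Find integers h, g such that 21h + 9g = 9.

Step 1: Check solvability.
gcd(21, 9) = 3
Since 3 divides 9, solutions exist.

Step 2: Apply extended Euclidean algorithm to find gcd.
We find integers such that 21*x0 + 9*y0 = 3

Step 3: Scale the particular solution.
Multiply by 9/3 = 3:
h = 3, g = -6

Step 4: Verify.
21*(3) + 9*(-6) = 9 = 9 ✓

h = 3, g = -6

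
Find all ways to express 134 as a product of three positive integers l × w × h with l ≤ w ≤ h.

Iterate l from 1 to ⌊134^(1/3)⌋. For each l dividing 134, iterate w ≥ l with w dividing 134/l, and set h = 134/(l·w).
Triples found (2): (1×1×134), (1×2×67)

(1×1×134), (1×2×67)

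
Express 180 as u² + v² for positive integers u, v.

We need to find integers u, v > 0 such that u² + v² = 180.
Trying u = 6: v² = 180 - 6² = 180 - 36 = 144
v = 12
Check: 6² + 12² = 36 + 144 = 180 ✓

180 = 6² + 12²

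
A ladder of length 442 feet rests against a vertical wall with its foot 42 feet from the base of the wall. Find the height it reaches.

The ladder, wall, and ground form a right triangle with hypotenuse 442 and one leg 42.
By the Pythagorean theorem: h² = 442² - 42² = 195364 - 1764 = 193600
h = √193600 = 440 feet

440 feet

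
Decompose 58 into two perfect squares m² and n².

We need to find integers m, n > 0 such that m² + n² = 58.
Trying m = 3: n² = 58 - 3² = 58 - 9 = 49
n = 7
Check: 3² + 7² = 9 + 49 = 58 ✓

58 = 3² + 7²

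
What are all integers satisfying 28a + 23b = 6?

Step 1: Compute gcd(28, 23) = 1.
Since 1 divides 6, solutions exist.

Step 2: Find a particular solution using extended Euclidean algorithm.
We get a₀ = -54, b₀ = 66.
Check: 28*-54 + 23*66 = 6 = 6 ✓

Step 3: Write the general solution.
a = -54 + (23/1)t = -54 + 23t
b = 66 - (28/1)t = 66 - 28t
for any integer t.

a = -54 + 23t, b = 66 - 28t for integer t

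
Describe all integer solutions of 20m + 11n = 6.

Step 1: Compute gcd(20, 11) = 1.
Since 1 divides 6, solutions exist.

Step 2: Find a particular solution using extended Euclidean algorithm.
We get m₀ = 30, n₀ = -54.
Check: 20*30 + 11*-54 = 6 = 6 ✓

Step 3: Write the general solution.
m = 30 + (11/1)t = 30 + 11t
n = -54 - (20/1)t = -54 - 20t
for any integer t.

m = 30 + 11t, n = -54 - 20t for integer t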